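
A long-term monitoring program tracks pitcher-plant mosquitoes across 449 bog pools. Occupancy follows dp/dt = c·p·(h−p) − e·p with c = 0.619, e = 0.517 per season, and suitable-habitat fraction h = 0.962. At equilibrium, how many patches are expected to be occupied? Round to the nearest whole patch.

p* = h − e/c = 0.962 − 0.8352 = 0.1268.
Expected occupied patches = N × p* = 449 × 0.1268 = 56.93 ≈ 57.

57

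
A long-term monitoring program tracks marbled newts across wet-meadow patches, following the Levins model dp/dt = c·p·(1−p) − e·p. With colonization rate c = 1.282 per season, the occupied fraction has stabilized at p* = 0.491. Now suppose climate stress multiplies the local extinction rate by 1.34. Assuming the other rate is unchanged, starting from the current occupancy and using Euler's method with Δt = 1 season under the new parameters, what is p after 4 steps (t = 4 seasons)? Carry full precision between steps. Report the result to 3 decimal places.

Balance c(1−p*) = e gives e = 1.282×(1 − 0.49100) = 0.65254.
Starting from p₀ = 0.49100; update p ← p + (dp/dt)·Δt with the new parameters.
  1  |  dp/dt·Δt = -0.108935  |  p_1 = 0.382065
  2  |  dp/dt·Δt = -0.031409  |  p_2 = 0.350656
  3  |  dp/dt·Δt = -0.014707  |  p_3 = 0.335949
  4  |  dp/dt·Δt = -0.007756  |  p_4 = 0.328193

0.328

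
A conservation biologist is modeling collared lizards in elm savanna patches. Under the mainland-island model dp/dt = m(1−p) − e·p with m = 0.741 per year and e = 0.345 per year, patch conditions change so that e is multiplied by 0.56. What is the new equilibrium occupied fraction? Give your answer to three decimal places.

Before: p* = 0.741/(0.741+0.345) = 0.6823.
After: m = 0.741, e = 0.1932; p* = 0.741/0.9342 = 0.7932.

0.793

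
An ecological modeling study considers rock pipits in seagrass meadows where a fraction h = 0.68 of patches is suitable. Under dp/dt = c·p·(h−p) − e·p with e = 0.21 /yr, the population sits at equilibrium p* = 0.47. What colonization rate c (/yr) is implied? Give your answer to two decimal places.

At equilibrium c(h−p*) = e, so c = e/(h−p*).
c = 0.21/(0.68 − 0.47) = 0.21/0.2100 = 1.0000.

1.00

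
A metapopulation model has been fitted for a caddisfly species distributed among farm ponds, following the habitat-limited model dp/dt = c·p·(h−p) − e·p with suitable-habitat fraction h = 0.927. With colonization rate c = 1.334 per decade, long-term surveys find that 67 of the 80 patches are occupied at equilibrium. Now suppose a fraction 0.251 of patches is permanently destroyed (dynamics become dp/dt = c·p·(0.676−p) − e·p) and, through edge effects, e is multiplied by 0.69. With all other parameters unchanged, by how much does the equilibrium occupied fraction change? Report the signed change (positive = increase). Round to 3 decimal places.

-0.223

Observed p* = 67/80 = 0.83750.
Balance c(h−p*) = e gives e = 1.334×(0.927 − 0.83750) = 0.11939.
New p* = 0.676 − e/c = 0.676 − 0.08238/1.33400 = 0.61425.
Δp* = 0.61425 − 0.83750 = -0.22325.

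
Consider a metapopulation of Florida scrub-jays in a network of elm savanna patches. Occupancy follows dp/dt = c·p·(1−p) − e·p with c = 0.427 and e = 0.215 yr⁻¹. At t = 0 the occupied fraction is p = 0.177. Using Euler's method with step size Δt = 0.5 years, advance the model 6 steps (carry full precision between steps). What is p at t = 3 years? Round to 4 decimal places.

Update rule: p ← p + [c·p·(1−p) − e·p]·Δt with Δt = 0.5.
t = 0.5: p = 0.17700 + (+0.01207) = 0.18907
t = 1: p = 0.18907 + (+0.01241) = 0.20148
t = 1.5: p = 0.20148 + (+0.01269) = 0.21417
t = 2: p = 0.21417 + (+0.01291) = 0.22708
t = 2.5: p = 0.22708 + (+0.01306) = 0.24014
t = 3: p = 0.24014 + (+0.01314) = 0.25329

0.2533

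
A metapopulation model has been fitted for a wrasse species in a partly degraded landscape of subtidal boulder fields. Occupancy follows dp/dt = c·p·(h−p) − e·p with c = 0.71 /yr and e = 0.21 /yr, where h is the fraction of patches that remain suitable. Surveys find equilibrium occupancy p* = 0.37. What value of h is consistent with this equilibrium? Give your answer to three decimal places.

0.666

At equilibrium c(h−p*) = e, so h = p* + e/c.
h = 0.37 + 0.21/0.71 = 0.37 + 0.2958 = 0.6658.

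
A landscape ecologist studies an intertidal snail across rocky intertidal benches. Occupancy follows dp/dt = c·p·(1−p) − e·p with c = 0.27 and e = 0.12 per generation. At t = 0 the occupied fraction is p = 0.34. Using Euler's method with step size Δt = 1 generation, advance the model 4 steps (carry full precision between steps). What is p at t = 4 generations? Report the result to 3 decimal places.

0.414

Update rule: p ← p + [c·p·(1−p) − e·p]·Δt with Δt = 1.
t = 1: p = 0.34000 + (+0.01979) = 0.35979
t = 2: p = 0.35979 + (+0.01902) = 0.37881
t = 3: p = 0.37881 + (+0.01808) = 0.39688
t = 4: p = 0.39688 + (+0.01700) = 0.41389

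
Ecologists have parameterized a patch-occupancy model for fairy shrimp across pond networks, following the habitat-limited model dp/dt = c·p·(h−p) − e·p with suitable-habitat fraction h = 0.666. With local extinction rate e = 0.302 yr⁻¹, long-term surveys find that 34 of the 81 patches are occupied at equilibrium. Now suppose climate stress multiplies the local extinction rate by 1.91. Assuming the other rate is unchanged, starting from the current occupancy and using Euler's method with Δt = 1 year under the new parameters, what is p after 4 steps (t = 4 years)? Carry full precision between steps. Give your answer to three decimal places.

Observed p* = 34/81 = 0.41975.
Balance c(h−p*) = e gives c = e/(0.666 − 0.41975) = 0.302/0.24625 = 1.22641.
Starting from p₀ = 0.41975; update p ← p + (dp/dt)·Δt with the new parameters.
p: 0.41975 → 0.30440  (Δp = -0.11536)
p: 0.30440 → 0.26381  (Δp = -0.04059)
p: 0.26381 → 0.24176  (Δp = -0.02205)
p: 0.24176 → 0.22809  (Δp = -0.01367)

0.228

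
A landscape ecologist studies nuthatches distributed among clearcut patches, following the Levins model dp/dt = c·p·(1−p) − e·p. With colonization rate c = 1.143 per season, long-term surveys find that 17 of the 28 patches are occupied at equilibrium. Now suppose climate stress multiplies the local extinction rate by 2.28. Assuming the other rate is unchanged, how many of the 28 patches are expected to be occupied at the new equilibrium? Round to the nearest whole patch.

3

Observed p* = 17/28 = 0.60714.
Balance c(1−p*) = e gives e = 1.143×(1 − 0.60714) = 0.44904.
New p* = 1 − e/c = 1 − 1.02381/1.14300 = 0.10428.
Expected occupied = 28 × 0.10428 = 2.92 ≈ 3.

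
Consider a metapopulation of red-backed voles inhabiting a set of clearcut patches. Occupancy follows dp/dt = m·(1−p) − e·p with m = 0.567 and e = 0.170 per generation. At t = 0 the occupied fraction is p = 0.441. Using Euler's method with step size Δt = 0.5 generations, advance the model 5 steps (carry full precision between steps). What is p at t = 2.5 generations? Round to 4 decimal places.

Update rule: p ← p + [m·(1−p) − e·p]·Δt with Δt = 0.5.
p: 0.44100 → 0.56199  (Δp = +0.12099)
p: 0.56199 → 0.63840  (Δp = +0.07641)
p: 0.63840 → 0.68665  (Δp = +0.04825)
p: 0.68665 → 0.71712  (Δp = +0.03047)
p: 0.71712 → 0.73636  (Δp = +0.01924)

0.7364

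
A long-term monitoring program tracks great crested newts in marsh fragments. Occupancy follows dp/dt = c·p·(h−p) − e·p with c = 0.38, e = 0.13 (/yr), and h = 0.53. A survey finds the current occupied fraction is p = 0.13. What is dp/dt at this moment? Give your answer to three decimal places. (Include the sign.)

Colonization term: c·p·(h−p) = 0.38×0.13×0.4000 = 0.01976.
Extinction term: e·p = 0.01690.
dp/dt = 0.01976 − 0.01690 = 0.00286.

0.003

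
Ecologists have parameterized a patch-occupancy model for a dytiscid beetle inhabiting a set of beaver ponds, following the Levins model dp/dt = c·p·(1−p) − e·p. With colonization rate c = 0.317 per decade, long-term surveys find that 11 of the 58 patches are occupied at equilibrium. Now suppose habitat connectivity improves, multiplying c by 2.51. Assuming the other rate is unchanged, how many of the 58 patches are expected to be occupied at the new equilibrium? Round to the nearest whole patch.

39

Observed p* = 11/58 = 0.18966.
Balance c(1−p*) = e gives e = 0.317×(1 − 0.18966) = 0.25688.
New p* = 1 − e/c = 1 − 0.25688/0.79567 = 0.67715.
Expected occupied = 58 × 0.67715 = 39.27 ≈ 39.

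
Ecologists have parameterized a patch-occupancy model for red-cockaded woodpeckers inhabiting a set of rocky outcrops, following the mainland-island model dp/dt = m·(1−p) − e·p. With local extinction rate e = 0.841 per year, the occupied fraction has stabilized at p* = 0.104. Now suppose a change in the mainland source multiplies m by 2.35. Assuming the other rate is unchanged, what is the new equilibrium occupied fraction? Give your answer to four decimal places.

0.2143

Balance m(1−p*) = e·p* gives m = e·p*/(1−p*) = 0.841×0.10400/0.89600 = 0.09762.
New p* = m/(m+e) = 0.22941/(0.22941+0.84100) = 0.21432.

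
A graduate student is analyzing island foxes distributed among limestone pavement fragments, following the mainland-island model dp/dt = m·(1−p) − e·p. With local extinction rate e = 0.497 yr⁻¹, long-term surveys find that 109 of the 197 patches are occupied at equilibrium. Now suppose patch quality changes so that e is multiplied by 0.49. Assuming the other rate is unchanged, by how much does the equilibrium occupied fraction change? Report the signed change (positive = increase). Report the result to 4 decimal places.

0.1632

Observed p* = 109/197 = 0.55330.
Balance m(1−p*) = e·p* gives m = e·p*/(1−p*) = 0.497×0.55330/0.44670 = 0.61560.
New p* = m/(m+e) = 0.61560/(0.61560+0.24353) = 0.71654.
Δp* = 0.71654 − 0.55330 = +0.16324.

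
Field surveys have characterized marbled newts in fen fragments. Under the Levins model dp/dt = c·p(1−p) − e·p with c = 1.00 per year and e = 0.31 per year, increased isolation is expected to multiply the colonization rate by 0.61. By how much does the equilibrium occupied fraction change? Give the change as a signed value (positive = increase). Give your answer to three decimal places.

-0.198

Before: p* = 1 − 0.31/1.00 = 0.6900.
After the change, c = 0.61, e = 0.31, so p* = 1 − 0.31/0.61 = 0.4918.
Δp* = 0.4918 − 0.6900 = -0.1982.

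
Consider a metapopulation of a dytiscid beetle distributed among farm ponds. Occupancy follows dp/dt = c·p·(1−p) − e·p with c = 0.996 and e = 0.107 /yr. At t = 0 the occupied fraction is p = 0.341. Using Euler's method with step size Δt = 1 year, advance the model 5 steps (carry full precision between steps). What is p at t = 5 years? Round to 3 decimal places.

Update rule: p ← p + [c·p·(1−p) − e·p]·Δt with Δt = 1.
step 1: Δp = +0.18733, p = 0.52833
step 2: Δp = +0.19167, p = 0.72000
step 3: Δp = +0.12375, p = 0.84375
step 4: Δp = +0.04102, p = 0.88478
step 5: Δp = +0.00687, p = 0.89164

0.892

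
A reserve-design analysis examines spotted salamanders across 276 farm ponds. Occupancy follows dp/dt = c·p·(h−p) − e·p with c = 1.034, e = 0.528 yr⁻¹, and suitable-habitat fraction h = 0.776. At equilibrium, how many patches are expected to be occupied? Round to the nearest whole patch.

73

p* = h − e/c = 0.776 − 0.5106 = 0.2654.
Expected occupied patches = N × p* = 276 × 0.2654 = 73.24 ≈ 73.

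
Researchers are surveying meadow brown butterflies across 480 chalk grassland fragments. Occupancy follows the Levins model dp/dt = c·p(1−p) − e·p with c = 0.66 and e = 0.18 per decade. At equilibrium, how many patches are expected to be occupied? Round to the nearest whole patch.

p* = 1 − e/c = 1 − 0.18/0.66 = 0.7273.
Expected occupied patches = N × p* = 480 × 0.7273 = 349.09 ≈ 349.

349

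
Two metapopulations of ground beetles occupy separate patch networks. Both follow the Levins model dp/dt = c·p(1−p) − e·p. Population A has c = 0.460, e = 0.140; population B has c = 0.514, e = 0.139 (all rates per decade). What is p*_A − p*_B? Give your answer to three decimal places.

-0.034

A: p*_A = 1 − 0.140/0.460 = 0.6957.
B: p*_B = 1 − 0.139/0.514 = 0.7296.
p*_A − p*_B = 0.6957 − 0.7296 = -0.0339.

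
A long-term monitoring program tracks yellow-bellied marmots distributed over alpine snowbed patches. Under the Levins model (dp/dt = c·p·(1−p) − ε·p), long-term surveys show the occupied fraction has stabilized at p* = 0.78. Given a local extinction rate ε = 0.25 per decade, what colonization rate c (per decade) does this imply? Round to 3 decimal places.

1.136

At equilibrium c(1−p*) = ε, so c = ε/(1−p*).
c = 0.25/(1 − 0.78) = 0.25/0.2200 = 1.1364.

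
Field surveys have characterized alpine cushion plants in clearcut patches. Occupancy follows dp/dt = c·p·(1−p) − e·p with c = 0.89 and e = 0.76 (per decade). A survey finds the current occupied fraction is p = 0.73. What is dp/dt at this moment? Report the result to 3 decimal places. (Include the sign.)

-0.379

Colonization term: c·p·(1−p) = 0.89×0.73×0.2700 = 0.17542.
Extinction term: e·p = 0.55480.
dp/dt = 0.17542 − 0.55480 = -0.37938.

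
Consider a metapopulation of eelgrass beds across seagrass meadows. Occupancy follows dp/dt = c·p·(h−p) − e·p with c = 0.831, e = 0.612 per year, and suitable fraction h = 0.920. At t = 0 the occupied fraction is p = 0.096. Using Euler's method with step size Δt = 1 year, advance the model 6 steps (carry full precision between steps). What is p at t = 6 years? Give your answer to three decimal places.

0.135

Update rule: p ← p + [c·p·(h−p) − e·p]·Δt with Δt = 1.
  1  |  dp/dt·Δt = +0.006983  |  p_1 = 0.102983
  2  |  dp/dt·Δt = +0.006894  |  p_2 = 0.109877
  3  |  dp/dt·Δt = +0.006726  |  p_3 = 0.116603
  4  |  dp/dt·Δt = +0.006486  |  p_4 = 0.123089
  5  |  dp/dt·Δt = +0.006183  |  p_5 = 0.129272
  6  |  dp/dt·Δt = +0.005830  |  p_6 = 0.135101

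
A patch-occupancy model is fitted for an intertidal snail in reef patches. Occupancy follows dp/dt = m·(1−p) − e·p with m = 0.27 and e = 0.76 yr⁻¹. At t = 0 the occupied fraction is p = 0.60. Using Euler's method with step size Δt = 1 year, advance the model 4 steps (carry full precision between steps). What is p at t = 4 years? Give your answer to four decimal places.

0.2621

Update rule: p ← p + [m·(1−p) − e·p]·Δt with Δt = 1.
p: 0.60000 → 0.25200  (Δp = -0.34800)
p: 0.25200 → 0.26244  (Δp = +0.01044)
p: 0.26244 → 0.26213  (Δp = -0.00031)
p: 0.26213 → 0.26214  (Δp = +0.00001)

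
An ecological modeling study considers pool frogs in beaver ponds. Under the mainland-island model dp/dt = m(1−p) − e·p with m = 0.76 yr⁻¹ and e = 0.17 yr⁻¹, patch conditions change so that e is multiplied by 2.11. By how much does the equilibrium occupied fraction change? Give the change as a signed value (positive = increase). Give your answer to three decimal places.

Before: p* = 0.76/(0.76+0.17) = 0.8172.
After: m = 0.76, e = 0.3587; p* = 0.76/1.1187 = 0.6794.
Δp* = 0.6794 − 0.8172 = -0.1378.

-0.138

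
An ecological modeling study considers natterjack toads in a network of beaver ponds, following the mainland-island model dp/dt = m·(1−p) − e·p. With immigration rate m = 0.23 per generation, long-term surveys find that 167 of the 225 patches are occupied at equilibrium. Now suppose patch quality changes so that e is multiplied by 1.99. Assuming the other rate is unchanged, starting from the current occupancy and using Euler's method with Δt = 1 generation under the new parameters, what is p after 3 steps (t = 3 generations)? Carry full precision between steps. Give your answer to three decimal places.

Observed p* = 167/225 = 0.74222.
Balance m(1−p*) = e·p* gives e = m(1−p*)/p* = 0.23×0.25778/0.74222 = 0.07988.
Starting from p₀ = 0.74222; update p ← p + (dp/dt)·Δt with the new parameters.
t = 1: p = 0.74222 + (-0.05870) = 0.68353
t = 2: p = 0.68353 + (-0.03587) = 0.64766
t = 3: p = 0.64766 + (-0.02192) = 0.62575

0.626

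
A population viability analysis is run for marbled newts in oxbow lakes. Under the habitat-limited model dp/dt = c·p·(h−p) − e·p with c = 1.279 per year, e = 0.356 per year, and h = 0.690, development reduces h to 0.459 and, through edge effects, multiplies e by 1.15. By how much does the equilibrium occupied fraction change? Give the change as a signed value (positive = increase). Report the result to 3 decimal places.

Before: p* = h − e/c = 0.690 − 0.356/1.279 = 0.690 − 0.2783 = 0.4117.
After: c = 1.279, e = 0.4094, h = 0.459; p* = 0.459 − 0.4094/1.279 = 0.1389.
Δp* = 0.1389 − 0.4117 = -0.2728.

-0.273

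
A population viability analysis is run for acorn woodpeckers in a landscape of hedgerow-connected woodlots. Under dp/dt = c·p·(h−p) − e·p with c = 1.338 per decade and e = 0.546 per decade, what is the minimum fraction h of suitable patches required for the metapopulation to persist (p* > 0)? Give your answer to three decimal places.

0.408

p* = h − e/c is positive only when h > e/c.
h_min = e/c = 0.546/1.338 = 0.4081.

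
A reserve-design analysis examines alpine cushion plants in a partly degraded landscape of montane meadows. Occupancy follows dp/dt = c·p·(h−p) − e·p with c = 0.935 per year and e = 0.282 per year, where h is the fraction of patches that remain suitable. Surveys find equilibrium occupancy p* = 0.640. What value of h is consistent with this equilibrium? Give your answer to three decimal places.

0.942

At equilibrium c(h−p*) = e, so h = p* + e/c.
h = 0.640 + 0.282/0.935 = 0.640 + 0.3016 = 0.9416.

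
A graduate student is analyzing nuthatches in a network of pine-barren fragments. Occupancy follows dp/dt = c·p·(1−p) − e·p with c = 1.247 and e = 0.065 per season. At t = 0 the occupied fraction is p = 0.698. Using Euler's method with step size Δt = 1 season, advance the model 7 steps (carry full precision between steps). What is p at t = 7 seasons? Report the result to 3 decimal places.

Update rule: p ← p + [c·p·(1−p) − e·p]·Δt with Δt = 1.
t = 1: p = 0.69800 + (+0.21749) = 0.91549
t = 2: p = 0.91549 + (+0.03697) = 0.95246
t = 3: p = 0.95246 + (-0.00545) = 0.94701
t = 4: p = 0.94701 + (+0.00102) = 0.94803
t = 5: p = 0.94803 + (-0.00018) = 0.94785
t = 6: p = 0.94785 + (+0.00003) = 0.94788
t = 7: p = 0.94788 + (-0.00001) = 0.94787

0.948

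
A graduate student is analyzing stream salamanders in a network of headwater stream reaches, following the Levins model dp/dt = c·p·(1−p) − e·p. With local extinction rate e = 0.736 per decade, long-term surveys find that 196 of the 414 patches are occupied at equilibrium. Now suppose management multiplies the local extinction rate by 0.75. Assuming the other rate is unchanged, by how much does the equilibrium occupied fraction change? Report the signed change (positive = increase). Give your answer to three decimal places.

0.132

Observed p* = 196/414 = 0.47343.
Balance c(1−p*) = e gives c = e/(1 − 0.47343) = 0.736/0.52657 = 1.39772.
New p* = 1 − e/c = 1 − 0.55200/1.39772 = 0.60507.
Δp* = 0.60507 − 0.47343 = +0.13164.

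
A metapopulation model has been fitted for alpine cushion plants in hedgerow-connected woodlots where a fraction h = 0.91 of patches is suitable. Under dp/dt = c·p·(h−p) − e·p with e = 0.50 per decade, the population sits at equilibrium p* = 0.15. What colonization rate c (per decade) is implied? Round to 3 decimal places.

0.658

At equilibrium c(h−p*) = e, so c = e/(h−p*).
c = 0.50/(0.91 − 0.15) = 0.50/0.7600 = 0.6579.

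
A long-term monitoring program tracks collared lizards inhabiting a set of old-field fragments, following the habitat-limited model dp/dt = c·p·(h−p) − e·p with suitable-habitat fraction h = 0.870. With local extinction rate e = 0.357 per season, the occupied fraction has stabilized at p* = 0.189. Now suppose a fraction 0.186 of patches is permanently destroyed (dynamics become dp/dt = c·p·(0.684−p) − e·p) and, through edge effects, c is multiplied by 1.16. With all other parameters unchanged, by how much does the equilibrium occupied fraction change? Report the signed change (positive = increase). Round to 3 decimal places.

Balance c(h−p*) = e gives c = e/(0.87 − 0.18900) = 0.357/0.68100 = 0.52423.
New p* = 0.684 − e/c = 0.684 − 0.35700/0.60811 = 0.09694.
Δp* = 0.09694 − 0.18900 = -0.09206.

-0.092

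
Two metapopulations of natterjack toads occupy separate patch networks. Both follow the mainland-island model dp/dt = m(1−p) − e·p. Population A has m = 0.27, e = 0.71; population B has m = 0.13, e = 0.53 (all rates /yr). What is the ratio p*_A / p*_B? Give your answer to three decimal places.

1.399

A: p*_A = m/(m+e) = 0.27/0.9800 = 0.2755.
B: p*_B = 0.13/0.6600 = 0.1970.
p*_A / p*_B = 0.2755/0.1970 = 1.3987.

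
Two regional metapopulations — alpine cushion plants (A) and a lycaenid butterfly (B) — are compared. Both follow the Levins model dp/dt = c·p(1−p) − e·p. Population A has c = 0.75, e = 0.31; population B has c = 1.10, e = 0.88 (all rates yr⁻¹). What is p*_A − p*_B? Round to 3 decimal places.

A: p*_A = 1 − 0.31/0.75 = 0.5867.
B: p*_B = 1 − 0.88/1.10 = 0.2000.
p*_A − p*_B = 0.5867 − 0.2000 = 0.3867.

0.387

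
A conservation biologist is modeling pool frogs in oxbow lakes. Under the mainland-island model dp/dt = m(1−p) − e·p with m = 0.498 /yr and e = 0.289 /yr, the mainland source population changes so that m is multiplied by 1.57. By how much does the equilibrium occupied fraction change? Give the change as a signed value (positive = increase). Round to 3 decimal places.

Before: p* = 0.498/(0.498+0.289) = 0.6328.
After: m = 0.78186, e = 0.289; p* = 0.78186/1.0709 = 0.7301.
Δp* = 0.7301 − 0.6328 = +0.0973.

0.097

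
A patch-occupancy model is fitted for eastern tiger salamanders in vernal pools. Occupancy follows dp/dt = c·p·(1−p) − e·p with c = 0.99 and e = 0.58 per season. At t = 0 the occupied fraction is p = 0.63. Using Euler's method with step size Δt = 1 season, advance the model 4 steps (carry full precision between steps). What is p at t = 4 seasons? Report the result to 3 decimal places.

Update rule: p ← p + [c·p·(1−p) − e·p]·Δt with Δt = 1.
t = 1: p = 0.63000 + (-0.13463) = 0.49537
t = 2: p = 0.49537 + (-0.03984) = 0.45553
t = 3: p = 0.45553 + (-0.01867) = 0.43687
t = 4: p = 0.43687 + (-0.00983) = 0.42704

0.427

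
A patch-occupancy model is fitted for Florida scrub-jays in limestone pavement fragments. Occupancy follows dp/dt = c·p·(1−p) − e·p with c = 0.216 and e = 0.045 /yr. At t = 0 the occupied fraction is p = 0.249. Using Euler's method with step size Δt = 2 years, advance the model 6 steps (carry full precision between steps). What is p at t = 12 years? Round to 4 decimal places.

Update rule: p ← p + [c·p·(1−p) − e·p]·Δt with Δt = 2.
p: 0.24900 → 0.30737  (Δp = +0.05837)
p: 0.30737 → 0.37168  (Δp = +0.06431)
p: 0.37168 → 0.43912  (Δp = +0.06744)
p: 0.43912 → 0.50599  (Δp = +0.06688)
p: 0.50599 → 0.56844  (Δp = +0.06244)
p: 0.56844 → 0.62326  (Δp = +0.05482)

0.6233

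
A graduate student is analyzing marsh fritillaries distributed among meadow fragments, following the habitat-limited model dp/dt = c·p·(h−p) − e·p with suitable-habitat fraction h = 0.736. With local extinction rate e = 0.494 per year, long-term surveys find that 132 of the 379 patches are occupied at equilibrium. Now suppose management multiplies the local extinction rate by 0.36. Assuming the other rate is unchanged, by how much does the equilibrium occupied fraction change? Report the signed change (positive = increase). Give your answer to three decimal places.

0.248

Observed p* = 132/379 = 0.34828.
Balance c(h−p*) = e gives c = e/(0.736 − 0.34828) = 0.494/0.38772 = 1.27412.
New p* = 0.736 − e/c = 0.736 − 0.17784/1.27412 = 0.59642.
Δp* = 0.59642 − 0.34828 = +0.24814.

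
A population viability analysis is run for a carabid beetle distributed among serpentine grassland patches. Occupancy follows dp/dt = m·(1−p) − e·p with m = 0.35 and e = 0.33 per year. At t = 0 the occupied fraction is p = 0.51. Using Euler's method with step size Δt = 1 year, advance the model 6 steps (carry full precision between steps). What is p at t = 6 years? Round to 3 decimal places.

0.515

Update rule: p ← p + [m·(1−p) − e·p]·Δt with Δt = 1.
step 1: Δp = +0.00320, p = 0.51320
step 2: Δp = +0.00102, p = 0.51422
step 3: Δp = +0.00033, p = 0.51455
step 4: Δp = +0.00010, p = 0.51466
step 5: Δp = +0.00003, p = 0.51469
step 6: Δp = +0.00001, p = 0.51470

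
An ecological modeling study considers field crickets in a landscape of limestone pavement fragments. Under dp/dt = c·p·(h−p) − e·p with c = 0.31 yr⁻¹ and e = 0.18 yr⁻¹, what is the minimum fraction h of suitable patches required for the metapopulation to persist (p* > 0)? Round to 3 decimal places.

0.581

p* = h − e/c is positive only when h > e/c.
h_min = e/c = 0.18/0.31 = 0.5806.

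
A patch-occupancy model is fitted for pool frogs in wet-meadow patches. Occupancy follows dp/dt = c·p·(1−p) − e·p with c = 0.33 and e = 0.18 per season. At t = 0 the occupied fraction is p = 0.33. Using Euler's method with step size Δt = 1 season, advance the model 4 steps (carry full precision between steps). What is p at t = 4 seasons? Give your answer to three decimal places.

0.378

Update rule: p ← p + [c·p·(1−p) − e·p]·Δt with Δt = 1.
p: 0.33000 → 0.34356  (Δp = +0.01356)
p: 0.34356 → 0.35615  (Δp = +0.01258)
p: 0.35615 → 0.36771  (Δp = +0.01156)
p: 0.36771 → 0.37825  (Δp = +0.01054)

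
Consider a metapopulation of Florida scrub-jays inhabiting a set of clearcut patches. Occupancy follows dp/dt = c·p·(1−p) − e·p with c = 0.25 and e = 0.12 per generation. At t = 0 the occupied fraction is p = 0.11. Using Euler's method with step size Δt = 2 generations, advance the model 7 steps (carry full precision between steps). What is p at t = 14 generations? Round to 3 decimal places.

0.318

Update rule: p ← p + [c·p·(1−p) − e·p]·Δt with Δt = 2.
t = 2: p = 0.11000 + (+0.02255) = 0.13255
t = 4: p = 0.13255 + (+0.02568) = 0.15823
t = 6: p = 0.15823 + (+0.02862) = 0.18685
t = 8: p = 0.18685 + (+0.03112) = 0.21797
t = 10: p = 0.21797 + (+0.03292) = 0.25089
t = 12: p = 0.25089 + (+0.03376) = 0.28465
t = 14: p = 0.28465 + (+0.03350) = 0.31815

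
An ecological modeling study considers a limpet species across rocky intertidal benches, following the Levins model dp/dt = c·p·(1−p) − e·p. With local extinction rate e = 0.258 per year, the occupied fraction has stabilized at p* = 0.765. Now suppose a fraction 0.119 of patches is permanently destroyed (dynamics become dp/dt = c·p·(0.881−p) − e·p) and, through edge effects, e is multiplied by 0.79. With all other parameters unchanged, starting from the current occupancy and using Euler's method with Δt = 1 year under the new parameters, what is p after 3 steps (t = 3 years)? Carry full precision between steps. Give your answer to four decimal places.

Balance c(1−p*) = e gives c = e/(1 − 0.76500) = 0.258/0.23500 = 1.09787.
Starting from p₀ = 0.76500; update p ← p + (dp/dt)·Δt with the new parameters.
p: 0.76500 → 0.70650  (Δp = -0.05850)
p: 0.70650 → 0.69785  (Δp = -0.00865)
p: 0.69785 → 0.69594  (Δp = -0.00192)

0.6959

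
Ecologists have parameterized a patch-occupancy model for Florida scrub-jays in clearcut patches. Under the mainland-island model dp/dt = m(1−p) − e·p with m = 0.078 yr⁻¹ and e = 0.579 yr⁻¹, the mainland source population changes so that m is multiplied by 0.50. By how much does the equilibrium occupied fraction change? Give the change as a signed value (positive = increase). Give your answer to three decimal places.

Before: p* = 0.078/(0.078+0.579) = 0.1187.
After: m = 0.039, e = 0.579; p* = 0.039/0.6180 = 0.0631.
Δp* = 0.0631 − 0.1187 = -0.0556.

-0.056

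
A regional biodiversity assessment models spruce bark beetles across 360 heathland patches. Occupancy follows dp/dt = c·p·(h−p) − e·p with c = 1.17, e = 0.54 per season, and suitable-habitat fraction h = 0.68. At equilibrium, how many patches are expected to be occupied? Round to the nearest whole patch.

79

p* = h − e/c = 0.68 − 0.4615 = 0.2185.
Expected occupied patches = N × p* = 360 × 0.2185 = 78.65 ≈ 79.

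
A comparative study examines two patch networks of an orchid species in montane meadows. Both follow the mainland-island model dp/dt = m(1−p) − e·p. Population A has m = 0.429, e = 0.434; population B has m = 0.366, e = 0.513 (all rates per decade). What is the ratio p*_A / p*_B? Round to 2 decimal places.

1.19

A: p*_A = m/(m+e) = 0.429/0.8630 = 0.4971.
B: p*_B = 0.366/0.8790 = 0.4164.
p*_A / p*_B = 0.4971/0.4164 = 1.1939.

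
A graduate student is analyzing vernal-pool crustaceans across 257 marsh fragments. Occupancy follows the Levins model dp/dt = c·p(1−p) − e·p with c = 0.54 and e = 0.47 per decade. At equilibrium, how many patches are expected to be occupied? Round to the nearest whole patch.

33

p* = 1 − e/c = 1 − 0.47/0.54 = 0.1296.
Expected occupied patches = N × p* = 257 × 0.1296 = 33.31 ≈ 33.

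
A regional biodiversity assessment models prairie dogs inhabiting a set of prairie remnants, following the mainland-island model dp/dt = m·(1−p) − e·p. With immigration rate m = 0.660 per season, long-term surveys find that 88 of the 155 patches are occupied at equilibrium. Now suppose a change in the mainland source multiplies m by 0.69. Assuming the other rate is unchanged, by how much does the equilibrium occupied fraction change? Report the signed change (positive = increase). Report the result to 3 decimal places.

-0.092

Observed p* = 88/155 = 0.56774.
Balance m(1−p*) = e·p* gives e = m(1−p*)/p* = 0.660×0.43226/0.56774 = 0.50250.
New p* = m/(m+e) = 0.45540/(0.45540+0.50250) = 0.47541.
Δp* = 0.47541 − 0.56774 = -0.09233.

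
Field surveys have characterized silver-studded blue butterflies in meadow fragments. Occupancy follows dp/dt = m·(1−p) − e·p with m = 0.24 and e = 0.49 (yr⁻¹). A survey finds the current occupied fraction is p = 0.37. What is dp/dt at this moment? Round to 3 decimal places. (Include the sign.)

Colonization term: m·(1−p) = 0.24×0.6300 = 0.15120.
Extinction term: e·p = 0.18130.
dp/dt = 0.15120 − 0.18130 = -0.03010.

-0.030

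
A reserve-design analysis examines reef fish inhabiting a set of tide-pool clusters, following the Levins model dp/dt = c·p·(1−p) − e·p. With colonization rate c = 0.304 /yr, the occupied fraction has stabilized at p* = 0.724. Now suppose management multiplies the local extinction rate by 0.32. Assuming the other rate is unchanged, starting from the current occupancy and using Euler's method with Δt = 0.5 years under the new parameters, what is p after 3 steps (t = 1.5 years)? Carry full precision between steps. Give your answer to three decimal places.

Balance c(1−p*) = e gives e = 0.304×(1 − 0.72400) = 0.08390.
Starting from p₀ = 0.72400; update p ← p + (dp/dt)·Δt with the new parameters.
t = 0.5: p = 0.72400 + (+0.02065) = 0.74465
t = 1: p = 0.74465 + (+0.01891) = 0.76356
t = 1.5: p = 0.76356 + (+0.01719) = 0.78075

0.781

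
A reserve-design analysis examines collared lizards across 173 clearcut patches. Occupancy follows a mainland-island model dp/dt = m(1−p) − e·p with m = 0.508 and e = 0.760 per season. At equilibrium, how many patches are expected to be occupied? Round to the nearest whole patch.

69

p* = m/(m+e) = 0.508/1.2680 = 0.4006.
Expected occupied patches = N × p* = 173 × 0.4006 = 69.31 ≈ 69.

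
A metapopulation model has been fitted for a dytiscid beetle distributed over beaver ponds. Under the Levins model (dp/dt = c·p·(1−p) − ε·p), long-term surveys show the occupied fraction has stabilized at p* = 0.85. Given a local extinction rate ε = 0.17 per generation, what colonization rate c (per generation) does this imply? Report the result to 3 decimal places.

At equilibrium c(1−p*) = ε, so c = ε/(1−p*).
c = 0.17/(1 − 0.85) = 0.17/0.1500 = 1.1333.

1.133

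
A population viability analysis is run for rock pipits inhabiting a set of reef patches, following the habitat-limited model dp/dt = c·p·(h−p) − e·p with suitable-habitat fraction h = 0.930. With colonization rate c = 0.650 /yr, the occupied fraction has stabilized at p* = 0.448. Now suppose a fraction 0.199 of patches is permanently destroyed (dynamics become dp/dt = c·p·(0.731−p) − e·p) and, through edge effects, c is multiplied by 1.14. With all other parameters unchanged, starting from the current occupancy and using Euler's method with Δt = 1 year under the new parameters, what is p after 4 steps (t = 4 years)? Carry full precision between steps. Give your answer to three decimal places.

0.343

Balance c(h−p*) = e gives e = 0.650×(0.93 − 0.44800) = 0.31330.
Starting from p₀ = 0.44800; update p ← p + (dp/dt)·Δt with the new parameters.
step 1: Δp = -0.04641, p = 0.40159
step 2: Δp = -0.02779, p = 0.37380
step 3: Δp = -0.01817, p = 0.35563
step 4: Δp = -0.01250, p = 0.34313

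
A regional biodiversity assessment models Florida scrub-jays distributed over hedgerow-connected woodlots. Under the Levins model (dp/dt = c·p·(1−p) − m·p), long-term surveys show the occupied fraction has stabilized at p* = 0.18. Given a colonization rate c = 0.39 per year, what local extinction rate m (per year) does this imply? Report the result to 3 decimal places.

At equilibrium c(1−p*) = m.
m = 0.39 × (1 − 0.18) = 0.39 × 0.8200 = 0.3198.

0.320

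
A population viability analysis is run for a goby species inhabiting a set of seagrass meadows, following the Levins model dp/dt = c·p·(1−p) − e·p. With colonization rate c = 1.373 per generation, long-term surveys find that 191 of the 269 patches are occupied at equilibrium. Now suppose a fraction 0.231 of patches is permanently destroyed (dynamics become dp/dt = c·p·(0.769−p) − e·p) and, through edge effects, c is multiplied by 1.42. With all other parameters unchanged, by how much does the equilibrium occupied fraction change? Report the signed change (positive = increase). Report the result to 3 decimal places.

Observed p* = 191/269 = 0.71004.
Balance c(1−p*) = e gives e = 1.373×(1 − 0.71004) = 0.39812.
New p* = 0.769 − e/c = 0.769 − 0.39812/1.94966 = 0.56480.
Δp* = 0.56480 − 0.71004 = -0.14524.

-0.145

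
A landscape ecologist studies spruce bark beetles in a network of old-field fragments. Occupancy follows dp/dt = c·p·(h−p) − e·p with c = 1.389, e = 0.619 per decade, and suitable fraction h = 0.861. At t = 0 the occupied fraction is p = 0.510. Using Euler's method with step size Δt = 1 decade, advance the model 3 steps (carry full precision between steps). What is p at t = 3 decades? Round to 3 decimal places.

0.420

Update rule: p ← p + [c·p·(h−p) − e·p]·Δt with Δt = 1.
t = 1: p = 0.51000 + (-0.06705) = 0.44295
t = 2: p = 0.44295 + (-0.01698) = 0.42597
t = 3: p = 0.42597 + (-0.00628) = 0.41969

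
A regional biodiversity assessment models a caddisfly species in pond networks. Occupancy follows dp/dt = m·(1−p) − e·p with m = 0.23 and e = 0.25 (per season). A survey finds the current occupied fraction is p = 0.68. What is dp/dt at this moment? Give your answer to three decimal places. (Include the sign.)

-0.096

Colonization term: m·(1−p) = 0.23×0.3200 = 0.07360.
Extinction term: e·p = 0.17000.
dp/dt = 0.07360 − 0.17000 = -0.09640.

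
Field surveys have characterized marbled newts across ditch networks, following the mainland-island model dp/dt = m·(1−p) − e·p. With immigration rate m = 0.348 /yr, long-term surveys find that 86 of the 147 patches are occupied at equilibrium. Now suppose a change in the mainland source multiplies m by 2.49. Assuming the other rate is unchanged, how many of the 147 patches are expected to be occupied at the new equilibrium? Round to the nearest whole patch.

Observed p* = 86/147 = 0.58503.
Balance m(1−p*) = e·p* gives e = m(1−p*)/p* = 0.348×0.41497/0.58503 = 0.24684.
New p* = m/(m+e) = 0.86652/(0.86652+0.24684) = 0.77829.
Expected occupied = 147 × 0.77829 = 114.41 ≈ 114.

114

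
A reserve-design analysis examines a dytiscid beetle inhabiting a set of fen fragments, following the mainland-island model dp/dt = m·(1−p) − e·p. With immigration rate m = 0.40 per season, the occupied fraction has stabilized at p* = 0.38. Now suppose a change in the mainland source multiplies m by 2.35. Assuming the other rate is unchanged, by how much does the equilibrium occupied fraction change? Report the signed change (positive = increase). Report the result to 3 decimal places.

0.210

Balance m(1−p*) = e·p* gives e = m(1−p*)/p* = 0.40×0.62000/0.38000 = 0.65263.
New p* = m/(m+e) = 0.94000/(0.94000+0.65263) = 0.59022.
Δp* = 0.59022 − 0.38000 = +0.21022.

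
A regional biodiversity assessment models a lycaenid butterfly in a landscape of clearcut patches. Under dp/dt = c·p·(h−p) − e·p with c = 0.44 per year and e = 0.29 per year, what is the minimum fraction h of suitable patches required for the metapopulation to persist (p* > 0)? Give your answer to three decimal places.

p* = h − e/c is positive only when h > e/c.
h_min = e/c = 0.29/0.44 = 0.6591.

0.659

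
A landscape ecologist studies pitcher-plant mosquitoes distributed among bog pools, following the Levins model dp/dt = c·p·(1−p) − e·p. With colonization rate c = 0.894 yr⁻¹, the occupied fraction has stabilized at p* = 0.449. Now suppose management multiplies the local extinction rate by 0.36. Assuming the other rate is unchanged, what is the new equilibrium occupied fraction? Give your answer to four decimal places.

0.8016

Balance c(1−p*) = e gives e = 0.894×(1 − 0.44900) = 0.49259.
New p* = 1 − e/c = 1 − 0.17733/0.89400 = 0.80164.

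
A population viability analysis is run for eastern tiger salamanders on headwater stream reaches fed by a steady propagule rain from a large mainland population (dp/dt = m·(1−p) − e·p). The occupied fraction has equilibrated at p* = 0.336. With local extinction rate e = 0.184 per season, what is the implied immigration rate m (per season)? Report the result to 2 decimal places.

0.09

At equilibrium m(1−p*) = e·p*, so m = e·p*/(1−p*).
m = 0.184 × 0.336 / 0.6640 = 0.0618/0.6640 = 0.0931.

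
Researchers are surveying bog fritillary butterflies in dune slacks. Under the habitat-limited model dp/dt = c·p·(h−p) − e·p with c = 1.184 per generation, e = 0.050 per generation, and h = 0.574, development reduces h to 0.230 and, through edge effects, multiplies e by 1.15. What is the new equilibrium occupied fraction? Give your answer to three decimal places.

0.181

Before: p* = h − e/c = 0.574 − 0.050/1.184 = 0.574 − 0.0422 = 0.5318.
After: c = 1.184, e = 0.0575, h = 0.230; p* = 0.230 − 0.0575/1.184 = 0.1814.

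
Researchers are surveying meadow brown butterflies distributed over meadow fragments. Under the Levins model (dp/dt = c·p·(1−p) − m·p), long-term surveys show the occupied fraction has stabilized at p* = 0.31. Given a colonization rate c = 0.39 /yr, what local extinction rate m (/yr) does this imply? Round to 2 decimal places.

0.27

At equilibrium c(1−p*) = m.
m = 0.39 × (1 − 0.31) = 0.39 × 0.6900 = 0.2691.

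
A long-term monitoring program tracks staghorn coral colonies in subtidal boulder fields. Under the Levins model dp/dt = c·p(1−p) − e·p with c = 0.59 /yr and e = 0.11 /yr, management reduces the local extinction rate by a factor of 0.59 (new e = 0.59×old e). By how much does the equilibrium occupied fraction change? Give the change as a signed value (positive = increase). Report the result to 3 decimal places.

Before: p* = 1 − 0.11/0.59 = 0.8136.
After the change, c = 0.59, e = 0.0649, so p* = 1 − 0.0649/0.59 = 0.8900.
Δp* = 0.8900 − 0.8136 = +0.0764.

0.076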